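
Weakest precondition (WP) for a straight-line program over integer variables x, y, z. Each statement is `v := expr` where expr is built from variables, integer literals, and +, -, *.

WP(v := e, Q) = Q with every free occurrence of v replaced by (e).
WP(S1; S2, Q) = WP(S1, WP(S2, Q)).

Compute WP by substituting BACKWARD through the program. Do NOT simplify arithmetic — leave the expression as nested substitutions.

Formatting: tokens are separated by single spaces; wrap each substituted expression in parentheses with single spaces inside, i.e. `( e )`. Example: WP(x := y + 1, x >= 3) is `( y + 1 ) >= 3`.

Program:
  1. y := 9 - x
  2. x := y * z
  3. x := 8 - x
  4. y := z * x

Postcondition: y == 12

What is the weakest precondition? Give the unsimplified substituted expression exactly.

post: y == 12
stmt 4: y := z * x  -- replace 1 occurrence(s) of y with (z * x)
  => ( z * x ) == 12
stmt 3: x := 8 - x  -- replace 1 occurrence(s) of x with (8 - x)
  => ( z * ( 8 - x ) ) == 12
stmt 2: x := y * z  -- replace 1 occurrence(s) of x with (y * z)
  => ( z * ( 8 - ( y * z ) ) ) == 12
stmt 1: y := 9 - x  -- replace 1 occurrence(s) of y with (9 - x)
  => ( z * ( 8 - ( ( 9 - x ) * z ) ) ) == 12

Answer: ( z * ( 8 - ( ( 9 - x ) * z ) ) ) == 12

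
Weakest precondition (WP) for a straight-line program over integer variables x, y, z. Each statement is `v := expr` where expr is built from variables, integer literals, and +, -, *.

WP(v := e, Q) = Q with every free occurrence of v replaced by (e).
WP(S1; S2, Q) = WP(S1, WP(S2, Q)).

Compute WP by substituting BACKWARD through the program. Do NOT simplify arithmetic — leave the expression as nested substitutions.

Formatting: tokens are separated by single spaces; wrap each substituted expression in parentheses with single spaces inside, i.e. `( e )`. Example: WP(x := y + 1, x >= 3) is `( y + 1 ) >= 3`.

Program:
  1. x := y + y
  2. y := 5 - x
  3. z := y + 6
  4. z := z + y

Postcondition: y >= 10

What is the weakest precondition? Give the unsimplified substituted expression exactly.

Answer: ( 5 - ( y + y ) ) >= 10

Derivation:
post: y >= 10
stmt 4: z := z + y  -- replace 0 occurrence(s) of z with (z + y)
  => y >= 10
stmt 3: z := y + 6  -- replace 0 occurrence(s) of z with (y + 6)
  => y >= 10
stmt 2: y := 5 - x  -- replace 1 occurrence(s) of y with (5 - x)
  => ( 5 - x ) >= 10
stmt 1: x := y + y  -- replace 1 occurrence(s) of x with (y + y)
  => ( 5 - ( y + y ) ) >= 10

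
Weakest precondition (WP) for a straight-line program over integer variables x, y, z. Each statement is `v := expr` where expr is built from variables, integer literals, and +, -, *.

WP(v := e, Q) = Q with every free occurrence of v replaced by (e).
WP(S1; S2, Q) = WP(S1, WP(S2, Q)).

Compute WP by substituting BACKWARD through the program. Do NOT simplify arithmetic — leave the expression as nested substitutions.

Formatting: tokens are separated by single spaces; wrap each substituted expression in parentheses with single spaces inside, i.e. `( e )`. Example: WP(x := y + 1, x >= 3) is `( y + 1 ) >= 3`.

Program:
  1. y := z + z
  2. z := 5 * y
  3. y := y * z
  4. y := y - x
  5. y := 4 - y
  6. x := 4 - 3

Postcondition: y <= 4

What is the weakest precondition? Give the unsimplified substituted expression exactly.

Answer: ( 4 - ( ( ( z + z ) * ( 5 * ( z + z ) ) ) - x ) ) <= 4

Derivation:
post: y <= 4
stmt 6: x := 4 - 3  -- replace 0 occurrence(s) of x with (4 - 3)
  => y <= 4
stmt 5: y := 4 - y  -- replace 1 occurrence(s) of y with (4 - y)
  => ( 4 - y ) <= 4
stmt 4: y := y - x  -- replace 1 occurrence(s) of y with (y - x)
  => ( 4 - ( y - x ) ) <= 4
stmt 3: y := y * z  -- replace 1 occurrence(s) of y with (y * z)
  => ( 4 - ( ( y * z ) - x ) ) <= 4
stmt 2: z := 5 * y  -- replace 1 occurrence(s) of z with (5 * y)
  => ( 4 - ( ( y * ( 5 * y ) ) - x ) ) <= 4
stmt 1: y := z + z  -- replace 2 occurrence(s) of y with (z + z)
  => ( 4 - ( ( ( z + z ) * ( 5 * ( z + z ) ) ) - x ) ) <= 4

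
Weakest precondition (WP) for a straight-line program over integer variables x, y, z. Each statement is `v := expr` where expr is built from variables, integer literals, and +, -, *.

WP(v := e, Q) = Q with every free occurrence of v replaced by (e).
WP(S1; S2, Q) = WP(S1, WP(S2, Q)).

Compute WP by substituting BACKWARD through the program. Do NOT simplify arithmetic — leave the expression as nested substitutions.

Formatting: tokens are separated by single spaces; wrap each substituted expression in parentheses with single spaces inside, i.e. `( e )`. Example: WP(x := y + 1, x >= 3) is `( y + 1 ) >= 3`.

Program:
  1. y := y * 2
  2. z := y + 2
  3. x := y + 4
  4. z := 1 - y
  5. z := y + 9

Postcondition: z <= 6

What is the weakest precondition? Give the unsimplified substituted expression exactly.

post: z <= 6
stmt 5: z := y + 9  -- replace 1 occurrence(s) of z with (y + 9)
  => ( y + 9 ) <= 6
stmt 4: z := 1 - y  -- replace 0 occurrence(s) of z with (1 - y)
  => ( y + 9 ) <= 6
stmt 3: x := y + 4  -- replace 0 occurrence(s) of x with (y + 4)
  => ( y + 9 ) <= 6
stmt 2: z := y + 2  -- replace 0 occurrence(s) of z with (y + 2)
  => ( y + 9 ) <= 6
stmt 1: y := y * 2  -- replace 1 occurrence(s) of y with (y * 2)
  => ( ( y * 2 ) + 9 ) <= 6

Answer: ( ( y * 2 ) + 9 ) <= 6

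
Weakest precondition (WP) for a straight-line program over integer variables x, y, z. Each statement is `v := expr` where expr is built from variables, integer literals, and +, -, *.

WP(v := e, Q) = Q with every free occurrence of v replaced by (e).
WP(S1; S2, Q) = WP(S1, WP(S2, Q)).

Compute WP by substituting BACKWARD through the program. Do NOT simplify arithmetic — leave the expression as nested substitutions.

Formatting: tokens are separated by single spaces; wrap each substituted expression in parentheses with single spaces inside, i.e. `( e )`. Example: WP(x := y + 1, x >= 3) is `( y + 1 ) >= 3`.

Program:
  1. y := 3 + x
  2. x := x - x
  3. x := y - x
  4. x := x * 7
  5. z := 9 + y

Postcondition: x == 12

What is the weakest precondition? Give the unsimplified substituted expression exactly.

Answer: ( ( ( 3 + x ) - ( x - x ) ) * 7 ) == 12

Derivation:
post: x == 12
stmt 5: z := 9 + y  -- replace 0 occurrence(s) of z with (9 + y)
  => x == 12
stmt 4: x := x * 7  -- replace 1 occurrence(s) of x with (x * 7)
  => ( x * 7 ) == 12
stmt 3: x := y - x  -- replace 1 occurrence(s) of x with (y - x)
  => ( ( y - x ) * 7 ) == 12
stmt 2: x := x - x  -- replace 1 occurrence(s) of x with (x - x)
  => ( ( y - ( x - x ) ) * 7 ) == 12
stmt 1: y := 3 + x  -- replace 1 occurrence(s) of y with (3 + x)
  => ( ( ( 3 + x ) - ( x - x ) ) * 7 ) == 12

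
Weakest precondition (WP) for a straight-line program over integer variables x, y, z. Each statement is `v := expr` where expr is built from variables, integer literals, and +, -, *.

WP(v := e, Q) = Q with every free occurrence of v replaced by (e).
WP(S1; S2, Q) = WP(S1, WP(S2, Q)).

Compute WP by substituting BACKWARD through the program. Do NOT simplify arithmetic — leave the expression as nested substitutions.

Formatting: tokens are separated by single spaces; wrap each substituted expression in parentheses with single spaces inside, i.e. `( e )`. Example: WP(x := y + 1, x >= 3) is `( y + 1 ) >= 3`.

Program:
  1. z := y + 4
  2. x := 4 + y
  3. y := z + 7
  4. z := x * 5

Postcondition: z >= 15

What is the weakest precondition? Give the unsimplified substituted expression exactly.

post: z >= 15
stmt 4: z := x * 5  -- replace 1 occurrence(s) of z with (x * 5)
  => ( x * 5 ) >= 15
stmt 3: y := z + 7  -- replace 0 occurrence(s) of y with (z + 7)
  => ( x * 5 ) >= 15
stmt 2: x := 4 + y  -- replace 1 occurrence(s) of x with (4 + y)
  => ( ( 4 + y ) * 5 ) >= 15
stmt 1: z := y + 4  -- replace 0 occurrence(s) of z with (y + 4)
  => ( ( 4 + y ) * 5 ) >= 15

Answer: ( ( 4 + y ) * 5 ) >= 15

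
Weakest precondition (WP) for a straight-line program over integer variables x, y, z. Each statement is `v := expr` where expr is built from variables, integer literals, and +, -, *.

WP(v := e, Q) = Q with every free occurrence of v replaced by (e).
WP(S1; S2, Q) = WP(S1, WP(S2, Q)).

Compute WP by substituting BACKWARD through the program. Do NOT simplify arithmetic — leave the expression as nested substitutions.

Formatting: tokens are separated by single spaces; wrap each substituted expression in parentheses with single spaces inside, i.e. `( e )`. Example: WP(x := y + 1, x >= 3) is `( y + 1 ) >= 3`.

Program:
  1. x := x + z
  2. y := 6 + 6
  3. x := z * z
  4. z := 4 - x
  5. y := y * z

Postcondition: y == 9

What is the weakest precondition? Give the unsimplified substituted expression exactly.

post: y == 9
stmt 5: y := y * z  -- replace 1 occurrence(s) of y with (y * z)
  => ( y * z ) == 9
stmt 4: z := 4 - x  -- replace 1 occurrence(s) of z with (4 - x)
  => ( y * ( 4 - x ) ) == 9
stmt 3: x := z * z  -- replace 1 occurrence(s) of x with (z * z)
  => ( y * ( 4 - ( z * z ) ) ) == 9
stmt 2: y := 6 + 6  -- replace 1 occurrence(s) of y with (6 + 6)
  => ( ( 6 + 6 ) * ( 4 - ( z * z ) ) ) == 9
stmt 1: x := x + z  -- replace 0 occurrence(s) of x with (x + z)
  => ( ( 6 + 6 ) * ( 4 - ( z * z ) ) ) == 9

Answer: ( ( 6 + 6 ) * ( 4 - ( z * z ) ) ) == 9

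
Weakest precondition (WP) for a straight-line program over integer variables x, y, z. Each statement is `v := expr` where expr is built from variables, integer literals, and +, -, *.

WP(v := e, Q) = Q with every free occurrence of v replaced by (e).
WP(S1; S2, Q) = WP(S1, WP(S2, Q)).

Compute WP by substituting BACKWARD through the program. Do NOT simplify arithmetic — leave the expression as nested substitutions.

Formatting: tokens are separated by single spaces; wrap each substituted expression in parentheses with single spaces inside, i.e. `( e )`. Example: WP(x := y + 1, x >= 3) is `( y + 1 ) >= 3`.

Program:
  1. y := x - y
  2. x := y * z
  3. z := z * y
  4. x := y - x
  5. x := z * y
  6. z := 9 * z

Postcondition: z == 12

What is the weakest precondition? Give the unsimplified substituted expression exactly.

post: z == 12
stmt 6: z := 9 * z  -- replace 1 occurrence(s) of z with (9 * z)
  => ( 9 * z ) == 12
stmt 5: x := z * y  -- replace 0 occurrence(s) of x with (z * y)
  => ( 9 * z ) == 12
stmt 4: x := y - x  -- replace 0 occurrence(s) of x with (y - x)
  => ( 9 * z ) == 12
stmt 3: z := z * y  -- replace 1 occurrence(s) of z with (z * y)
  => ( 9 * ( z * y ) ) == 12
stmt 2: x := y * z  -- replace 0 occurrence(s) of x with (y * z)
  => ( 9 * ( z * y ) ) == 12
stmt 1: y := x - y  -- replace 1 occurrence(s) of y with (x - y)
  => ( 9 * ( z * ( x - y ) ) ) == 12

Answer: ( 9 * ( z * ( x - y ) ) ) == 12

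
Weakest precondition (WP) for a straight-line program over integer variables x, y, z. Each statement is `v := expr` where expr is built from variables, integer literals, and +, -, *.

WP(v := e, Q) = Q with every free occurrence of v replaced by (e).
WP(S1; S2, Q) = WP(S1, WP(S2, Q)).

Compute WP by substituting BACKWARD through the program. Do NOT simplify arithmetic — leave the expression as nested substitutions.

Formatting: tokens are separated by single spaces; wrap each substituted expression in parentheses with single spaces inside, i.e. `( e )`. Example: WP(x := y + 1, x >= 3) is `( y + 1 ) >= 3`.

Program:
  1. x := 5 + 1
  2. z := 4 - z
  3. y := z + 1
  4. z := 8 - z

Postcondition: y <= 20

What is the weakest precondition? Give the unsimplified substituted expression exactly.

post: y <= 20
stmt 4: z := 8 - z  -- replace 0 occurrence(s) of z with (8 - z)
  => y <= 20
stmt 3: y := z + 1  -- replace 1 occurrence(s) of y with (z + 1)
  => ( z + 1 ) <= 20
stmt 2: z := 4 - z  -- replace 1 occurrence(s) of z with (4 - z)
  => ( ( 4 - z ) + 1 ) <= 20
stmt 1: x := 5 + 1  -- replace 0 occurrence(s) of x with (5 + 1)
  => ( ( 4 - z ) + 1 ) <= 20

Answer: ( ( 4 - z ) + 1 ) <= 20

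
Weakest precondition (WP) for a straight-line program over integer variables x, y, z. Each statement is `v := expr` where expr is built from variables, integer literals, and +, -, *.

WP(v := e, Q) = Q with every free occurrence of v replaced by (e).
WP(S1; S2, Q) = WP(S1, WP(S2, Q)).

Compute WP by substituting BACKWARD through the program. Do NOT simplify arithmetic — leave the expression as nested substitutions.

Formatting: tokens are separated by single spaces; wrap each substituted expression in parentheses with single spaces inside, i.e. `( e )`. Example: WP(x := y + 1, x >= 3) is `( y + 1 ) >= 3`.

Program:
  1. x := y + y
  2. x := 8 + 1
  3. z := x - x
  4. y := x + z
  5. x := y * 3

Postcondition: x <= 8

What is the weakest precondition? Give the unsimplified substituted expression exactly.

post: x <= 8
stmt 5: x := y * 3  -- replace 1 occurrence(s) of x with (y * 3)
  => ( y * 3 ) <= 8
stmt 4: y := x + z  -- replace 1 occurrence(s) of y with (x + z)
  => ( ( x + z ) * 3 ) <= 8
stmt 3: z := x - x  -- replace 1 occurrence(s) of z with (x - x)
  => ( ( x + ( x - x ) ) * 3 ) <= 8
stmt 2: x := 8 + 1  -- replace 3 occurrence(s) of x with (8 + 1)
  => ( ( ( 8 + 1 ) + ( ( 8 + 1 ) - ( 8 + 1 ) ) ) * 3 ) <= 8
stmt 1: x := y + y  -- replace 0 occurrence(s) of x with (y + y)
  => ( ( ( 8 + 1 ) + ( ( 8 + 1 ) - ( 8 + 1 ) ) ) * 3 ) <= 8

Answer: ( ( ( 8 + 1 ) + ( ( 8 + 1 ) - ( 8 + 1 ) ) ) * 3 ) <= 8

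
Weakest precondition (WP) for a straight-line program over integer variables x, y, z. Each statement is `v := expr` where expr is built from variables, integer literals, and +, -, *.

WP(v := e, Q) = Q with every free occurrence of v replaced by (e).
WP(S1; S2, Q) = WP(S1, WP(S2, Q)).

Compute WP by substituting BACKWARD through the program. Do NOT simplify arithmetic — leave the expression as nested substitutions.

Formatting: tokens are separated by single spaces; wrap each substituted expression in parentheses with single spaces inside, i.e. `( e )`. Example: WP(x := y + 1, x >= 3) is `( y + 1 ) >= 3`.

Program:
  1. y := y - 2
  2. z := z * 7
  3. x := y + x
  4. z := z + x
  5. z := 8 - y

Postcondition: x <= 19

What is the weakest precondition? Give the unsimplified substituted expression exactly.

Answer: ( ( y - 2 ) + x ) <= 19

Derivation:
post: x <= 19
stmt 5: z := 8 - y  -- replace 0 occurrence(s) of z with (8 - y)
  => x <= 19
stmt 4: z := z + x  -- replace 0 occurrence(s) of z with (z + x)
  => x <= 19
stmt 3: x := y + x  -- replace 1 occurrence(s) of x with (y + x)
  => ( y + x ) <= 19
stmt 2: z := z * 7  -- replace 0 occurrence(s) of z with (z * 7)
  => ( y + x ) <= 19
stmt 1: y := y - 2  -- replace 1 occurrence(s) of y with (y - 2)
  => ( ( y - 2 ) + x ) <= 19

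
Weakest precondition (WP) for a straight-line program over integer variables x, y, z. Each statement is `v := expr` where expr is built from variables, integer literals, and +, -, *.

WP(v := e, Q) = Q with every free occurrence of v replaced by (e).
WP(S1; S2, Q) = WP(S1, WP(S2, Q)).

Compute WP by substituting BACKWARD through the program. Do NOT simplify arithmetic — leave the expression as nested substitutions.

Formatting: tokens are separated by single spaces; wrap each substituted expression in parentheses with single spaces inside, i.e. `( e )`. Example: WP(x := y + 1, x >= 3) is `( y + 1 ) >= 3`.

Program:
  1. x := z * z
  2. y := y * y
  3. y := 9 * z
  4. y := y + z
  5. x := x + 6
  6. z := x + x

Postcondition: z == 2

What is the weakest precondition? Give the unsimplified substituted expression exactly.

post: z == 2
stmt 6: z := x + x  -- replace 1 occurrence(s) of z with (x + x)
  => ( x + x ) == 2
stmt 5: x := x + 6  -- replace 2 occurrence(s) of x with (x + 6)
  => ( ( x + 6 ) + ( x + 6 ) ) == 2
stmt 4: y := y + z  -- replace 0 occurrence(s) of y with (y + z)
  => ( ( x + 6 ) + ( x + 6 ) ) == 2
stmt 3: y := 9 * z  -- replace 0 occurrence(s) of y with (9 * z)
  => ( ( x + 6 ) + ( x + 6 ) ) == 2
stmt 2: y := y * y  -- replace 0 occurrence(s) of y with (y * y)
  => ( ( x + 6 ) + ( x + 6 ) ) == 2
stmt 1: x := z * z  -- replace 2 occurrence(s) of x with (z * z)
  => ( ( ( z * z ) + 6 ) + ( ( z * z ) + 6 ) ) == 2

Answer: ( ( ( z * z ) + 6 ) + ( ( z * z ) + 6 ) ) == 2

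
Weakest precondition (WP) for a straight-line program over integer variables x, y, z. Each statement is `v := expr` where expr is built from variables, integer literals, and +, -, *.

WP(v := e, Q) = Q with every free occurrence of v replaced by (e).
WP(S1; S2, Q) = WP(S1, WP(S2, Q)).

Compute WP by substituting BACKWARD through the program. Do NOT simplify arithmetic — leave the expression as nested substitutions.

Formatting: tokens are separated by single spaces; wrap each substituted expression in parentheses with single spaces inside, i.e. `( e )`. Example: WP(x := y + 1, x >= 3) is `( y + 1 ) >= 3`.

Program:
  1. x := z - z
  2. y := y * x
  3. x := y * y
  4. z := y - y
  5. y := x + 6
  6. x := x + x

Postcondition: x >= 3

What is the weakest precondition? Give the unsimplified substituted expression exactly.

post: x >= 3
stmt 6: x := x + x  -- replace 1 occurrence(s) of x with (x + x)
  => ( x + x ) >= 3
stmt 5: y := x + 6  -- replace 0 occurrence(s) of y with (x + 6)
  => ( x + x ) >= 3
stmt 4: z := y - y  -- replace 0 occurrence(s) of z with (y - y)
  => ( x + x ) >= 3
stmt 3: x := y * y  -- replace 2 occurrence(s) of x with (y * y)
  => ( ( y * y ) + ( y * y ) ) >= 3
stmt 2: y := y * x  -- replace 4 occurrence(s) of y with (y * x)
  => ( ( ( y * x ) * ( y * x ) ) + ( ( y * x ) * ( y * x ) ) ) >= 3
stmt 1: x := z - z  -- replace 4 occurrence(s) of x with (z - z)
  => ( ( ( y * ( z - z ) ) * ( y * ( z - z ) ) ) + ( ( y * ( z - z ) ) * ( y * ( z - z ) ) ) ) >= 3

Answer: ( ( ( y * ( z - z ) ) * ( y * ( z - z ) ) ) + ( ( y * ( z - z ) ) * ( y * ( z - z ) ) ) ) >= 3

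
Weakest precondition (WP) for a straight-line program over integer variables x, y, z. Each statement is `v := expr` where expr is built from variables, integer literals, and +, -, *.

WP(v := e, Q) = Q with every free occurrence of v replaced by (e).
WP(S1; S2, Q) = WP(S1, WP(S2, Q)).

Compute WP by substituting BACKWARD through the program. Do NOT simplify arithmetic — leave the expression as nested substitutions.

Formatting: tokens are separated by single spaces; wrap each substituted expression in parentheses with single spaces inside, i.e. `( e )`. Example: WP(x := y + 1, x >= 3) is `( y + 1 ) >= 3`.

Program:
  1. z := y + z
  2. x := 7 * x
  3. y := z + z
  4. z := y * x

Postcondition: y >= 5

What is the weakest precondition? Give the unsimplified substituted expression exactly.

Answer: ( ( y + z ) + ( y + z ) ) >= 5

Derivation:
post: y >= 5
stmt 4: z := y * x  -- replace 0 occurrence(s) of z with (y * x)
  => y >= 5
stmt 3: y := z + z  -- replace 1 occurrence(s) of y with (z + z)
  => ( z + z ) >= 5
stmt 2: x := 7 * x  -- replace 0 occurrence(s) of x with (7 * x)
  => ( z + z ) >= 5
stmt 1: z := y + z  -- replace 2 occurrence(s) of z with (y + z)
  => ( ( y + z ) + ( y + z ) ) >= 5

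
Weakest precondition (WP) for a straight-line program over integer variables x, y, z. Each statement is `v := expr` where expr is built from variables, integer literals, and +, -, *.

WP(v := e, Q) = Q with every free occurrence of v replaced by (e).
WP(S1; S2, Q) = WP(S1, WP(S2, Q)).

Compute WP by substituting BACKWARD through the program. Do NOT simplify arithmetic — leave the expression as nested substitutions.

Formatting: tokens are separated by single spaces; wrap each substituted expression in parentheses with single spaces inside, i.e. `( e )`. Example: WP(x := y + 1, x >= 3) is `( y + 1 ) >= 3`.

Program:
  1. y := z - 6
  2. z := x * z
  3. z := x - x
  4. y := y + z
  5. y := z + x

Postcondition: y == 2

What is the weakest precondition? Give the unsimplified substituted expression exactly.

post: y == 2
stmt 5: y := z + x  -- replace 1 occurrence(s) of y with (z + x)
  => ( z + x ) == 2
stmt 4: y := y + z  -- replace 0 occurrence(s) of y with (y + z)
  => ( z + x ) == 2
stmt 3: z := x - x  -- replace 1 occurrence(s) of z with (x - x)
  => ( ( x - x ) + x ) == 2
stmt 2: z := x * z  -- replace 0 occurrence(s) of z with (x * z)
  => ( ( x - x ) + x ) == 2
stmt 1: y := z - 6  -- replace 0 occurrence(s) of y with (z - 6)
  => ( ( x - x ) + x ) == 2

Answer: ( ( x - x ) + x ) == 2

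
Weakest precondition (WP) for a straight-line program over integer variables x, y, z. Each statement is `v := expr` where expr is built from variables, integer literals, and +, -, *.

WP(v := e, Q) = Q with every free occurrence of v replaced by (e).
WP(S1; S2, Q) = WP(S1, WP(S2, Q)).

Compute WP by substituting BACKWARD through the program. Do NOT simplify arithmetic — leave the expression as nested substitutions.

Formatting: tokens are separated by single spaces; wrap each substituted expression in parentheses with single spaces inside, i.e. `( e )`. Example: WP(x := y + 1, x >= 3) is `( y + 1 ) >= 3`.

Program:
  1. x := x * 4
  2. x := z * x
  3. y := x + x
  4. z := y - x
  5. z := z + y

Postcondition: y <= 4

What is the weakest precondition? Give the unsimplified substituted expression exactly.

post: y <= 4
stmt 5: z := z + y  -- replace 0 occurrence(s) of z with (z + y)
  => y <= 4
stmt 4: z := y - x  -- replace 0 occurrence(s) of z with (y - x)
  => y <= 4
stmt 3: y := x + x  -- replace 1 occurrence(s) of y with (x + x)
  => ( x + x ) <= 4
stmt 2: x := z * x  -- replace 2 occurrence(s) of x with (z * x)
  => ( ( z * x ) + ( z * x ) ) <= 4
stmt 1: x := x * 4  -- replace 2 occurrence(s) of x with (x * 4)
  => ( ( z * ( x * 4 ) ) + ( z * ( x * 4 ) ) ) <= 4

Answer: ( ( z * ( x * 4 ) ) + ( z * ( x * 4 ) ) ) <= 4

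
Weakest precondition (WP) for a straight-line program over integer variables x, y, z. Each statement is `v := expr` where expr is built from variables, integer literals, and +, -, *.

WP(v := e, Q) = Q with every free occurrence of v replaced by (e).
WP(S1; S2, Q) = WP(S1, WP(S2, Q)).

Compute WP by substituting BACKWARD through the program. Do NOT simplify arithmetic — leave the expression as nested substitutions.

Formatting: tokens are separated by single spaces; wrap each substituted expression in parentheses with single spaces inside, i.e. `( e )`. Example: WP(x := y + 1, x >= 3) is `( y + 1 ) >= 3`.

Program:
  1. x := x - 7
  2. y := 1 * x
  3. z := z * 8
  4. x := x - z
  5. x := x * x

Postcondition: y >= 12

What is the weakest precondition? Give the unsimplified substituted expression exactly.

Answer: ( 1 * ( x - 7 ) ) >= 12

Derivation:
post: y >= 12
stmt 5: x := x * x  -- replace 0 occurrence(s) of x with (x * x)
  => y >= 12
stmt 4: x := x - z  -- replace 0 occurrence(s) of x with (x - z)
  => y >= 12
stmt 3: z := z * 8  -- replace 0 occurrence(s) of z with (z * 8)
  => y >= 12
stmt 2: y := 1 * x  -- replace 1 occurrence(s) of y with (1 * x)
  => ( 1 * x ) >= 12
stmt 1: x := x - 7  -- replace 1 occurrence(s) of x with (x - 7)
  => ( 1 * ( x - 7 ) ) >= 12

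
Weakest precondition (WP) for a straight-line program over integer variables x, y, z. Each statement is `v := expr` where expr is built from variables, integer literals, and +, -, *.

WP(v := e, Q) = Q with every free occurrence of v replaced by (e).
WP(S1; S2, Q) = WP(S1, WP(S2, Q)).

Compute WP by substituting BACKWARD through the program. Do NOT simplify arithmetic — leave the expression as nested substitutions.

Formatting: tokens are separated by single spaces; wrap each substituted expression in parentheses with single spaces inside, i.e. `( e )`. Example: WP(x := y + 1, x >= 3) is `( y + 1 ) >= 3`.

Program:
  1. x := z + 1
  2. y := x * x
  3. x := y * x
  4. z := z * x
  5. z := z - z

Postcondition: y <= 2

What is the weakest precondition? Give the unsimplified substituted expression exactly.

Answer: ( ( z + 1 ) * ( z + 1 ) ) <= 2

Derivation:
post: y <= 2
stmt 5: z := z - z  -- replace 0 occurrence(s) of z with (z - z)
  => y <= 2
stmt 4: z := z * x  -- replace 0 occurrence(s) of z with (z * x)
  => y <= 2
stmt 3: x := y * x  -- replace 0 occurrence(s) of x with (y * x)
  => y <= 2
stmt 2: y := x * x  -- replace 1 occurrence(s) of y with (x * x)
  => ( x * x ) <= 2
stmt 1: x := z + 1  -- replace 2 occurrence(s) of x with (z + 1)
  => ( ( z + 1 ) * ( z + 1 ) ) <= 2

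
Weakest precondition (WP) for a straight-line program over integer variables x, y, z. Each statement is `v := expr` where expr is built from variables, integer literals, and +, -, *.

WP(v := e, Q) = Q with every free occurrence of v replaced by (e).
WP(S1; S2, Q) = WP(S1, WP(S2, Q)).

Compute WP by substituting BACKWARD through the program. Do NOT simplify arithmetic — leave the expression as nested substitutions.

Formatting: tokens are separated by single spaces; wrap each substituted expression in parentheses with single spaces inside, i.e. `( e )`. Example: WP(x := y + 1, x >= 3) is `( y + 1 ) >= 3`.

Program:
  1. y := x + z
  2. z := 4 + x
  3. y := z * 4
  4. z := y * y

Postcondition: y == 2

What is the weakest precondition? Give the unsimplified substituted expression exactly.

Answer: ( ( 4 + x ) * 4 ) == 2

Derivation:
post: y == 2
stmt 4: z := y * y  -- replace 0 occurrence(s) of z with (y * y)
  => y == 2
stmt 3: y := z * 4  -- replace 1 occurrence(s) of y with (z * 4)
  => ( z * 4 ) == 2
stmt 2: z := 4 + x  -- replace 1 occurrence(s) of z with (4 + x)
  => ( ( 4 + x ) * 4 ) == 2
stmt 1: y := x + z  -- replace 0 occurrence(s) of y with (x + z)
  => ( ( 4 + x ) * 4 ) == 2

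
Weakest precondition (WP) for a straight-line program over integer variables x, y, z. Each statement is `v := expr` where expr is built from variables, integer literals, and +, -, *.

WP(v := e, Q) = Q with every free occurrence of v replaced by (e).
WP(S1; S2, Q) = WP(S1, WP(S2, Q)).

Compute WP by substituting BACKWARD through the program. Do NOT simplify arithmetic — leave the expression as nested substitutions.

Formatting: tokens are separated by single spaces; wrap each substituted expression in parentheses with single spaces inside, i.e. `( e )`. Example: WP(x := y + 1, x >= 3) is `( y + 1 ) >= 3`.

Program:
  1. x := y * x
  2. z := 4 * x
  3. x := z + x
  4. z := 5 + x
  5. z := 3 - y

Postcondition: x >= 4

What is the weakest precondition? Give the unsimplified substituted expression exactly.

Answer: ( ( 4 * ( y * x ) ) + ( y * x ) ) >= 4

Derivation:
post: x >= 4
stmt 5: z := 3 - y  -- replace 0 occurrence(s) of z with (3 - y)
  => x >= 4
stmt 4: z := 5 + x  -- replace 0 occurrence(s) of z with (5 + x)
  => x >= 4
stmt 3: x := z + x  -- replace 1 occurrence(s) of x with (z + x)
  => ( z + x ) >= 4
stmt 2: z := 4 * x  -- replace 1 occurrence(s) of z with (4 * x)
  => ( ( 4 * x ) + x ) >= 4
stmt 1: x := y * x  -- replace 2 occurrence(s) of x with (y * x)
  => ( ( 4 * ( y * x ) ) + ( y * x ) ) >= 4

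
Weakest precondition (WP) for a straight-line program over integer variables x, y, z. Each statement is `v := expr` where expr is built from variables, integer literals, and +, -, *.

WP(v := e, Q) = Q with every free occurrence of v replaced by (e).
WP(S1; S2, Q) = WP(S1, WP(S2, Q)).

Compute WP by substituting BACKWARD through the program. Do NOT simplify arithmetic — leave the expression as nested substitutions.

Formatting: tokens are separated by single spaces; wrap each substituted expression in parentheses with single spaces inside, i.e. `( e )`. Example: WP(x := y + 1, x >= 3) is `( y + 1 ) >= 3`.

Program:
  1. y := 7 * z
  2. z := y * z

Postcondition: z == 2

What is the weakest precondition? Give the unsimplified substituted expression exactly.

Answer: ( ( 7 * z ) * z ) == 2

Derivation:
post: z == 2
stmt 2: z := y * z  -- replace 1 occurrence(s) of z with (y * z)
  => ( y * z ) == 2
stmt 1: y := 7 * z  -- replace 1 occurrence(s) of y with (7 * z)
  => ( ( 7 * z ) * z ) == 2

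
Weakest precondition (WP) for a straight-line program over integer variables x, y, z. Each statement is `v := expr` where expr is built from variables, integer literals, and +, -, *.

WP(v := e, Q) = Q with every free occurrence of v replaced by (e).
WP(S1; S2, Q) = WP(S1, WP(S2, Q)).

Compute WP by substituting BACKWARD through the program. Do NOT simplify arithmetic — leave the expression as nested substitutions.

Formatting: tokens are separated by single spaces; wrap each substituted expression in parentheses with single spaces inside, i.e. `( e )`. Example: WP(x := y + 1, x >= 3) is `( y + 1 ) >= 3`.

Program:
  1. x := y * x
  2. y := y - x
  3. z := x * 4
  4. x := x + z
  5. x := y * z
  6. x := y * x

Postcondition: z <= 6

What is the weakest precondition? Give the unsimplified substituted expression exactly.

Answer: ( ( y * x ) * 4 ) <= 6

Derivation:
post: z <= 6
stmt 6: x := y * x  -- replace 0 occurrence(s) of x with (y * x)
  => z <= 6
stmt 5: x := y * z  -- replace 0 occurrence(s) of x with (y * z)
  => z <= 6
stmt 4: x := x + z  -- replace 0 occurrence(s) of x with (x + z)
  => z <= 6
stmt 3: z := x * 4  -- replace 1 occurrence(s) of z with (x * 4)
  => ( x * 4 ) <= 6
stmt 2: y := y - x  -- replace 0 occurrence(s) of y with (y - x)
  => ( x * 4 ) <= 6
stmt 1: x := y * x  -- replace 1 occurrence(s) of x with (y * x)
  => ( ( y * x ) * 4 ) <= 6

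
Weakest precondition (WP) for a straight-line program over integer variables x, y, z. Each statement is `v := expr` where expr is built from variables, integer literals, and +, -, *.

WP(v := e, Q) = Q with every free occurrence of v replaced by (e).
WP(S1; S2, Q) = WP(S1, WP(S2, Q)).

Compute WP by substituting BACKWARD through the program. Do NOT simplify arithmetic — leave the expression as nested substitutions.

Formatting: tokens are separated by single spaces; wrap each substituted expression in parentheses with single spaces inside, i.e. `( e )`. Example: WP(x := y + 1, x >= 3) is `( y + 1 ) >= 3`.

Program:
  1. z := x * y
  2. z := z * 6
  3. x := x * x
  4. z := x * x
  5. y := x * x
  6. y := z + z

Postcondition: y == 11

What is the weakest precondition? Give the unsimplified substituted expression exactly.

post: y == 11
stmt 6: y := z + z  -- replace 1 occurrence(s) of y with (z + z)
  => ( z + z ) == 11
stmt 5: y := x * x  -- replace 0 occurrence(s) of y with (x * x)
  => ( z + z ) == 11
stmt 4: z := x * x  -- replace 2 occurrence(s) of z with (x * x)
  => ( ( x * x ) + ( x * x ) ) == 11
stmt 3: x := x * x  -- replace 4 occurrence(s) of x with (x * x)
  => ( ( ( x * x ) * ( x * x ) ) + ( ( x * x ) * ( x * x ) ) ) == 11
stmt 2: z := z * 6  -- replace 0 occurrence(s) of z with (z * 6)
  => ( ( ( x * x ) * ( x * x ) ) + ( ( x * x ) * ( x * x ) ) ) == 11
stmt 1: z := x * y  -- replace 0 occurrence(s) of z with (x * y)
  => ( ( ( x * x ) * ( x * x ) ) + ( ( x * x ) * ( x * x ) ) ) == 11

Answer: ( ( ( x * x ) * ( x * x ) ) + ( ( x * x ) * ( x * x ) ) ) == 11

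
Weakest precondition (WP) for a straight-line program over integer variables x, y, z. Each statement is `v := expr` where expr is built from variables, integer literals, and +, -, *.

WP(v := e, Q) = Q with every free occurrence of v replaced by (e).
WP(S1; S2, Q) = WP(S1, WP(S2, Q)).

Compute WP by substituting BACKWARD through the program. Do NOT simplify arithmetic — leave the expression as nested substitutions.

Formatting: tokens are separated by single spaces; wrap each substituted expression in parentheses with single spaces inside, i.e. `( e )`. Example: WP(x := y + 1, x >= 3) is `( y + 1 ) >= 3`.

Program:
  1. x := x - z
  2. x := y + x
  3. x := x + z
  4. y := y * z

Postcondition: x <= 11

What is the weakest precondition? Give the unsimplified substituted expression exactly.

post: x <= 11
stmt 4: y := y * z  -- replace 0 occurrence(s) of y with (y * z)
  => x <= 11
stmt 3: x := x + z  -- replace 1 occurrence(s) of x with (x + z)
  => ( x + z ) <= 11
stmt 2: x := y + x  -- replace 1 occurrence(s) of x with (y + x)
  => ( ( y + x ) + z ) <= 11
stmt 1: x := x - z  -- replace 1 occurrence(s) of x with (x - z)
  => ( ( y + ( x - z ) ) + z ) <= 11

Answer: ( ( y + ( x - z ) ) + z ) <= 11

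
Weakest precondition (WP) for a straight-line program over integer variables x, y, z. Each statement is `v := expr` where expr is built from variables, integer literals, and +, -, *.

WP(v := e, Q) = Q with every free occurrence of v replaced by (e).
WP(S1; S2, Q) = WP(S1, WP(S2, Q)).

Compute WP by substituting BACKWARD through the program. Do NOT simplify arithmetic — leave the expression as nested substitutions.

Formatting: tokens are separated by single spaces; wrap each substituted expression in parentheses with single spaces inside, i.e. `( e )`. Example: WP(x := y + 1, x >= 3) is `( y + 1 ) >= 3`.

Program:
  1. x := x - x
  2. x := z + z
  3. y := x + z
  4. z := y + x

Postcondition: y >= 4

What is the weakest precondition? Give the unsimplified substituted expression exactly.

Answer: ( ( z + z ) + z ) >= 4

Derivation:
post: y >= 4
stmt 4: z := y + x  -- replace 0 occurrence(s) of z with (y + x)
  => y >= 4
stmt 3: y := x + z  -- replace 1 occurrence(s) of y with (x + z)
  => ( x + z ) >= 4
stmt 2: x := z + z  -- replace 1 occurrence(s) of x with (z + z)
  => ( ( z + z ) + z ) >= 4
stmt 1: x := x - x  -- replace 0 occurrence(s) of x with (x - x)
  => ( ( z + z ) + z ) >= 4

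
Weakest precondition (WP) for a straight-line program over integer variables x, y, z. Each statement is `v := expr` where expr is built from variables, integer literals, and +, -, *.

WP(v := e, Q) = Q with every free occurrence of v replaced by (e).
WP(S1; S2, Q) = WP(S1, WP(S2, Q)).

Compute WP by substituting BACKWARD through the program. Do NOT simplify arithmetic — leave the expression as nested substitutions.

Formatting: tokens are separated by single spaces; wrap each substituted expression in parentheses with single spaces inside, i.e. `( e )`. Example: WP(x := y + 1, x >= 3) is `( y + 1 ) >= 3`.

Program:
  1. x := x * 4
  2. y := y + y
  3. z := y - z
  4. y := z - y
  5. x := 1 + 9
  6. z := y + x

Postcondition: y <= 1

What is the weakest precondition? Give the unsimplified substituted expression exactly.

post: y <= 1
stmt 6: z := y + x  -- replace 0 occurrence(s) of z with (y + x)
  => y <= 1
stmt 5: x := 1 + 9  -- replace 0 occurrence(s) of x with (1 + 9)
  => y <= 1
stmt 4: y := z - y  -- replace 1 occurrence(s) of y with (z - y)
  => ( z - y ) <= 1
stmt 3: z := y - z  -- replace 1 occurrence(s) of z with (y - z)
  => ( ( y - z ) - y ) <= 1
stmt 2: y := y + y  -- replace 2 occurrence(s) of y with (y + y)
  => ( ( ( y + y ) - z ) - ( y + y ) ) <= 1
stmt 1: x := x * 4  -- replace 0 occurrence(s) of x with (x * 4)
  => ( ( ( y + y ) - z ) - ( y + y ) ) <= 1

Answer: ( ( ( y + y ) - z ) - ( y + y ) ) <= 1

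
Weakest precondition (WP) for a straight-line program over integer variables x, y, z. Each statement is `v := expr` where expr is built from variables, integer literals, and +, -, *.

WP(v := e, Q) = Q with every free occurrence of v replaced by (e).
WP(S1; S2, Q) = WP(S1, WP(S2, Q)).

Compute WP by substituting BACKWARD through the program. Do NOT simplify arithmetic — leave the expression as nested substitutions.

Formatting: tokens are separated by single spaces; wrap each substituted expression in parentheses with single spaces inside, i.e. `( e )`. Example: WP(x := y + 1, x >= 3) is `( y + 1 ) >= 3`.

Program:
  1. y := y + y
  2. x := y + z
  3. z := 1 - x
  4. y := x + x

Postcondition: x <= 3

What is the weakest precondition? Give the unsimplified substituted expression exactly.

post: x <= 3
stmt 4: y := x + x  -- replace 0 occurrence(s) of y with (x + x)
  => x <= 3
stmt 3: z := 1 - x  -- replace 0 occurrence(s) of z with (1 - x)
  => x <= 3
stmt 2: x := y + z  -- replace 1 occurrence(s) of x with (y + z)
  => ( y + z ) <= 3
stmt 1: y := y + y  -- replace 1 occurrence(s) of y with (y + y)
  => ( ( y + y ) + z ) <= 3

Answer: ( ( y + y ) + z ) <= 3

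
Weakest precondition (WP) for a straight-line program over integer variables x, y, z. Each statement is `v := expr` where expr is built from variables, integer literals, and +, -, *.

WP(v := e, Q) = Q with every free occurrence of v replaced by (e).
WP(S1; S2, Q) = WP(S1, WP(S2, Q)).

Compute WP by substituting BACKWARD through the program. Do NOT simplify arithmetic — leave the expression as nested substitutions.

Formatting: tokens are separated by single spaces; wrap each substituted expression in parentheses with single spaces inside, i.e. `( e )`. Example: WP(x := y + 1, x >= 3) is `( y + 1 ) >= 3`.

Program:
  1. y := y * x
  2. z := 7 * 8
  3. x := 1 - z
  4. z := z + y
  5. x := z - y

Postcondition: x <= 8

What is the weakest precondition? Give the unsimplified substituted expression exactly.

post: x <= 8
stmt 5: x := z - y  -- replace 1 occurrence(s) of x with (z - y)
  => ( z - y ) <= 8
stmt 4: z := z + y  -- replace 1 occurrence(s) of z with (z + y)
  => ( ( z + y ) - y ) <= 8
stmt 3: x := 1 - z  -- replace 0 occurrence(s) of x with (1 - z)
  => ( ( z + y ) - y ) <= 8
stmt 2: z := 7 * 8  -- replace 1 occurrence(s) of z with (7 * 8)
  => ( ( ( 7 * 8 ) + y ) - y ) <= 8
stmt 1: y := y * x  -- replace 2 occurrence(s) of y with (y * x)
  => ( ( ( 7 * 8 ) + ( y * x ) ) - ( y * x ) ) <= 8

Answer: ( ( ( 7 * 8 ) + ( y * x ) ) - ( y * x ) ) <= 8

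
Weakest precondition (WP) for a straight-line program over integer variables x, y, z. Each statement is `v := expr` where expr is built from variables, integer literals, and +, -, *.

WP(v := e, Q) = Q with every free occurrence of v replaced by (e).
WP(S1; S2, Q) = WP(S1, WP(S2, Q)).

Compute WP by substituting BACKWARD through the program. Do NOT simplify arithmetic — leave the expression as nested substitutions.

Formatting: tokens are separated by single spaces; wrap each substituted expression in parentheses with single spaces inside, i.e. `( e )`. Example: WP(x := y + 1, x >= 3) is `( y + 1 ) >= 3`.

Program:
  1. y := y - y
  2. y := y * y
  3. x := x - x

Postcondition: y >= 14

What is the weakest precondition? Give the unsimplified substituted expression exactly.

post: y >= 14
stmt 3: x := x - x  -- replace 0 occurrence(s) of x with (x - x)
  => y >= 14
stmt 2: y := y * y  -- replace 1 occurrence(s) of y with (y * y)
  => ( y * y ) >= 14
stmt 1: y := y - y  -- replace 2 occurrence(s) of y with (y - y)
  => ( ( y - y ) * ( y - y ) ) >= 14

Answer: ( ( y - y ) * ( y - y ) ) >= 14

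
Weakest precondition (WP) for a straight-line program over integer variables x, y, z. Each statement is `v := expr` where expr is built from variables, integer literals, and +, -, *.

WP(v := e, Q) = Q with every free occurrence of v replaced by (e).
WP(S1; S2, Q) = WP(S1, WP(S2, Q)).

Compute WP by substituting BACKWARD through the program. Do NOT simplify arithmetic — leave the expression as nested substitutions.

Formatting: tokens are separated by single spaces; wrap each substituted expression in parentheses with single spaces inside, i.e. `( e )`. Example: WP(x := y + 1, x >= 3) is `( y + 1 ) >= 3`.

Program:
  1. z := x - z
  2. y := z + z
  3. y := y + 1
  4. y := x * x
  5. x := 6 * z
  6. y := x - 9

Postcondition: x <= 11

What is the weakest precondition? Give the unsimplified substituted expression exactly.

Answer: ( 6 * ( x - z ) ) <= 11

Derivation:
post: x <= 11
stmt 6: y := x - 9  -- replace 0 occurrence(s) of y with (x - 9)
  => x <= 11
stmt 5: x := 6 * z  -- replace 1 occurrence(s) of x with (6 * z)
  => ( 6 * z ) <= 11
stmt 4: y := x * x  -- replace 0 occurrence(s) of y with (x * x)
  => ( 6 * z ) <= 11
stmt 3: y := y + 1  -- replace 0 occurrence(s) of y with (y + 1)
  => ( 6 * z ) <= 11
stmt 2: y := z + z  -- replace 0 occurrence(s) of y with (z + z)
  => ( 6 * z ) <= 11
stmt 1: z := x - z  -- replace 1 occurrence(s) of z with (x - z)
  => ( 6 * ( x - z ) ) <= 11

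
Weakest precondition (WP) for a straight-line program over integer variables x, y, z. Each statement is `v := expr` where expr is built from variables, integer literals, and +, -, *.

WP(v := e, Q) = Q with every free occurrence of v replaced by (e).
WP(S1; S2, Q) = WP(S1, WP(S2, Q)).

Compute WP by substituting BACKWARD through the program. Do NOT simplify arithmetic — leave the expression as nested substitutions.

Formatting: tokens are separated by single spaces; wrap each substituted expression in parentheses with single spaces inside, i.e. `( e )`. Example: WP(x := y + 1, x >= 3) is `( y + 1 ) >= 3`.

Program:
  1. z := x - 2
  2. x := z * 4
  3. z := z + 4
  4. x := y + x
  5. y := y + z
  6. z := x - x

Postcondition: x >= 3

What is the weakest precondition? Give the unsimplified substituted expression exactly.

Answer: ( y + ( ( x - 2 ) * 4 ) ) >= 3

Derivation:
post: x >= 3
stmt 6: z := x - x  -- replace 0 occurrence(s) of z with (x - x)
  => x >= 3
stmt 5: y := y + z  -- replace 0 occurrence(s) of y with (y + z)
  => x >= 3
stmt 4: x := y + x  -- replace 1 occurrence(s) of x with (y + x)
  => ( y + x ) >= 3
stmt 3: z := z + 4  -- replace 0 occurrence(s) of z with (z + 4)
  => ( y + x ) >= 3
stmt 2: x := z * 4  -- replace 1 occurrence(s) of x with (z * 4)
  => ( y + ( z * 4 ) ) >= 3
stmt 1: z := x - 2  -- replace 1 occurrence(s) of z with (x - 2)
  => ( y + ( ( x - 2 ) * 4 ) ) >= 3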